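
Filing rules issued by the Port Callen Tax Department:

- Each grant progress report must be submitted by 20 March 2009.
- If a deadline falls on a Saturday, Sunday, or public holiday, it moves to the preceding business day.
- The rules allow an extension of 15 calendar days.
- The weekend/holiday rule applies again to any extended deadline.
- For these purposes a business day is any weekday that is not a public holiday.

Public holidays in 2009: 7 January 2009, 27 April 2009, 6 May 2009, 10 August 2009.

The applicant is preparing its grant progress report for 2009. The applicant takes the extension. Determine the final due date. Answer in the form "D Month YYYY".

3 April 2009

The statutory due date is 20 March 2009.
20 March 2009 falls on a Friday, which is a business day, so no adjustment is needed.
With the 15-day extension, 20 March 2009 becomes 4 April 2009.
Because 4 April 2009 is a Saturday, the deadline becomes 3 April 2009 (Friday).
Final deadline: 3 April 2009.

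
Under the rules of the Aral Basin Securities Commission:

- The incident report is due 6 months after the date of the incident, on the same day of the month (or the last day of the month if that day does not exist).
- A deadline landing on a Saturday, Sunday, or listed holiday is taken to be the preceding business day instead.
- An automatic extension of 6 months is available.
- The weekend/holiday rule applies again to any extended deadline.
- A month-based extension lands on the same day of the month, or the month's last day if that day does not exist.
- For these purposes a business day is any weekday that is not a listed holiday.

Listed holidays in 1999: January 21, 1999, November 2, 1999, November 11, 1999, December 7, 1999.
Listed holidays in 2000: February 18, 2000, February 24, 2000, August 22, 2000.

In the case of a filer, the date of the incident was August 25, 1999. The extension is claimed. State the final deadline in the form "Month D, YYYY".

6 months from August 25, 1999 is February 25, 2000.
February 25, 2000 (Friday) is already a business day.
The 6 months extension carries February 25, 2000 to August 25, 2000.
August 25, 2000 falls on a Friday, which is a business day, so no adjustment is needed.
Deadline: August 25, 2000.

August 25, 2000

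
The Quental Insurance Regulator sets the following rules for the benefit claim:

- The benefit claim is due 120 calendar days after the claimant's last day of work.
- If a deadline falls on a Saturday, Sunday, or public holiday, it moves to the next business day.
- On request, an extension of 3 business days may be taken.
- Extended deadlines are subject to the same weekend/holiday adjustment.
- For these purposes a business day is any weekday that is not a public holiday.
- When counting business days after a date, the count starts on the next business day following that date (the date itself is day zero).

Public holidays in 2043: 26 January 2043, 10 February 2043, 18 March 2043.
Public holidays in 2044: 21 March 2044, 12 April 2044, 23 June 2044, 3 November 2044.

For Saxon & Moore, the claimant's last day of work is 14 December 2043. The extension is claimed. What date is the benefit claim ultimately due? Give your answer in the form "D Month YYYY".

18 April 2044

120 calendar days after 14 December 2043 is 12 April 2044.
12 April 2044 is a listed holiday; the next business day is 13 April 2044 (Wednesday).
Counting 3 further business days from 13 April 2044 reaches 18 April 2044.
18 April 2044 (Monday) is already a business day.
Final deadline: 18 April 2044.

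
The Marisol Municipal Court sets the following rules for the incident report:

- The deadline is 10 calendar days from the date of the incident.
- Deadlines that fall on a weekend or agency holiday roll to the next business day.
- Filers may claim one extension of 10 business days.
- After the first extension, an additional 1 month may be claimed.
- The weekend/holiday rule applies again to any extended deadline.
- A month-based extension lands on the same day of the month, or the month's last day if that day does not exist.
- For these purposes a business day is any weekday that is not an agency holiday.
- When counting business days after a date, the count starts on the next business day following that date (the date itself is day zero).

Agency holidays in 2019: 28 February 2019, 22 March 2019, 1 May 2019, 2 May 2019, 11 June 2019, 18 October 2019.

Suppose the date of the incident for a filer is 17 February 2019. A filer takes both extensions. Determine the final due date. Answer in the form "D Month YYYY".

Trigger date 17 February 2019 + 10 calendar days = 27 February 2019.
27 February 2019 is a Wednesday and not a listed holiday, so it stands.
Counting 10 further business days from 27 February 2019 reaches 14 March 2019.
14 March 2019 (Thursday) is already a business day.
The 1 month extension carries 14 March 2019 to 14 April 2019.
14 April 2019 falls on a Sunday. Rolling to the next business day gives 15 April 2019, a Monday.
Final deadline: 15 April 2019.

15 April 2019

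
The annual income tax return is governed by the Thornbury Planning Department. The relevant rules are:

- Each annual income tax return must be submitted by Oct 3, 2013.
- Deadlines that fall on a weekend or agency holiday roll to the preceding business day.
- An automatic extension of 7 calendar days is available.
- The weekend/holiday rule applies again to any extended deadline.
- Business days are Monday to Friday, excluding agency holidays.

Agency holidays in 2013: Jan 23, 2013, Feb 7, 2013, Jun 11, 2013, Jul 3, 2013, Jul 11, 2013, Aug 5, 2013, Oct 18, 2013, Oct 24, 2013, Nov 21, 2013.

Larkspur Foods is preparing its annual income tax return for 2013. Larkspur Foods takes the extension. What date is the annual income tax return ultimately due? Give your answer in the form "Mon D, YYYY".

Oct 10, 2013

The stated deadline is Oct 3, 2013.
Oct 3, 2013 is a Thursday and not a listed holiday, so it stands.
The 7-calendar-day extension moves the deadline from Oct 3, 2013 to Oct 10, 2013.
Oct 10, 2013 (Thursday) is already a business day.
Deadline: Oct 10, 2013.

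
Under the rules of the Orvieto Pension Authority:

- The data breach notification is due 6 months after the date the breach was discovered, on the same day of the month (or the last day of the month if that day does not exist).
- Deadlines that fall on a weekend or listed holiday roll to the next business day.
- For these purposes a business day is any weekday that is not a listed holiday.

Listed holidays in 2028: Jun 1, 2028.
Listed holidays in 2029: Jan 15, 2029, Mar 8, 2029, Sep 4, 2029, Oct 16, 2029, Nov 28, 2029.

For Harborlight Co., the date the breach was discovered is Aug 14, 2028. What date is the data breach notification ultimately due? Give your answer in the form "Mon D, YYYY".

Feb 14, 2029

Moving 6 months forward from Aug 14, 2028 on the corresponding day gives Feb 14, 2029.
Feb 14, 2029 falls on a Wednesday, which is a business day, so no adjustment is needed.
So the filing is due Feb 14, 2029.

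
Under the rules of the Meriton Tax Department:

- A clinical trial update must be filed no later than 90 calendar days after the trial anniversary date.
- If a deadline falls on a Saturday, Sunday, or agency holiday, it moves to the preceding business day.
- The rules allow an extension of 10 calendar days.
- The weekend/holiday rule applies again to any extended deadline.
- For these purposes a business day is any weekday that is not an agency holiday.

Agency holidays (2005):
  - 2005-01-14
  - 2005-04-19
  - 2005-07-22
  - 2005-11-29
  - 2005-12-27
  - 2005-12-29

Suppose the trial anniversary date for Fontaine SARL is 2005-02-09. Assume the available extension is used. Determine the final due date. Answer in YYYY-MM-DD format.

Adding 90 calendar days to 2005-02-09 gives 2005-05-10.
2005-05-10 is a Tuesday and not a listed holiday, so it stands.
The 10-calendar-day extension moves the deadline from 2005-05-10 to 2005-05-20.
2005-05-20 falls on a Friday, which is a business day, so no adjustment is needed.
Deadline: 2005-05-20.

2005-05-20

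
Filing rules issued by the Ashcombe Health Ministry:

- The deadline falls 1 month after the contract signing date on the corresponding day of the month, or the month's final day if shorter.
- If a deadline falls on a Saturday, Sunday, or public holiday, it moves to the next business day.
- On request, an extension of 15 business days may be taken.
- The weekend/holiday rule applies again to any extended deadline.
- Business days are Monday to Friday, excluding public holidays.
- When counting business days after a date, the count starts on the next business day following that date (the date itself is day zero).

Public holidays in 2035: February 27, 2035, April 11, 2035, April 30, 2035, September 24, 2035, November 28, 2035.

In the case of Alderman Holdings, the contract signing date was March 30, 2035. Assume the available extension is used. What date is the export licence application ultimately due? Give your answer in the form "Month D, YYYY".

May 22, 2035

1 month after March 30, 2035, on the same day of the month, is April 30, 2035.
Because April 30, 2035 is a listed holiday, the deadline becomes May 1, 2035 (Tuesday).
Counting 15 further business days from May 1, 2035 reaches May 22, 2035.
May 22, 2035 (Tuesday) is already a business day.
The final due date is May 22, 2035.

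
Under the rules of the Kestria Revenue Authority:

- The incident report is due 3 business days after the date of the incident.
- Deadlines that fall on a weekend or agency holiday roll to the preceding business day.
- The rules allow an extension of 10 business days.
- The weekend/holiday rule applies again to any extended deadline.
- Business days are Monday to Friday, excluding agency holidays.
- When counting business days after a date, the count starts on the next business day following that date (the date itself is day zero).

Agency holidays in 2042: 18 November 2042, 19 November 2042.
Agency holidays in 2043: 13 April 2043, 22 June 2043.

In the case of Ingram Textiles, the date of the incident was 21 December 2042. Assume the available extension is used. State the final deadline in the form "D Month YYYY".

3 business days after 21 December 2042, excluding weekends and holidays, is 24 December 2042.
Since 24 December 2042 is a Wednesday and not a holiday, the date is unchanged.
Counting 10 further business days from 24 December 2042 reaches 7 January 2043.
7 January 2043 is a Wednesday and not a listed holiday, so it stands.
Deadline: 7 January 2043.

7 January 2043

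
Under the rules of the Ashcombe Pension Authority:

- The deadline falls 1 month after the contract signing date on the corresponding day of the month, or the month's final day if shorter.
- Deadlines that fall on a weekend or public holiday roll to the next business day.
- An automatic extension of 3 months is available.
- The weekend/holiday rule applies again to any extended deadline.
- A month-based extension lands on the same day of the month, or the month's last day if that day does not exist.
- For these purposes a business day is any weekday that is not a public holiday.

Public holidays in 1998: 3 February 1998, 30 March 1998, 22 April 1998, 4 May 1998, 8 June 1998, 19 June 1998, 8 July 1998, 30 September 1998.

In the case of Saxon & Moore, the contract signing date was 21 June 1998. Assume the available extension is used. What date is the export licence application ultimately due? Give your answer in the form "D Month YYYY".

21 October 1998

Moving 1 month forward from 21 June 1998 on the corresponding day gives 21 July 1998.
21 July 1998 is a Tuesday and not a listed holiday, so it stands.
The 3 months extension carries 21 July 1998 to 21 October 1998.
21 October 1998 falls on a Wednesday, which is a business day, so no adjustment is needed.
Deadline: 21 October 1998.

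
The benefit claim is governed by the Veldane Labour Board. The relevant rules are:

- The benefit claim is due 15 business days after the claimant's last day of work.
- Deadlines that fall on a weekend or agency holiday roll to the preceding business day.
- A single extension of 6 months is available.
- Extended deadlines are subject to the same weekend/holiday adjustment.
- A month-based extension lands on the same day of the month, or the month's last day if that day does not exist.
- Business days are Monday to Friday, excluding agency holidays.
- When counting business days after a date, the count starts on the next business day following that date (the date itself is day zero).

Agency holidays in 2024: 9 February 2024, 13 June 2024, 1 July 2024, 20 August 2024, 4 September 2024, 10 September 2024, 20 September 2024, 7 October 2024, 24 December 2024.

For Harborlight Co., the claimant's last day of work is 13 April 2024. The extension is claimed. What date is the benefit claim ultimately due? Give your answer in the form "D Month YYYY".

1 November 2024

Starting the day after 13 April 2024 and counting 15 business days lands on 3 May 2024.
3 May 2024 is a Friday and not a listed holiday, so it stands.
The 6 months extension carries 3 May 2024 to 3 November 2024.
3 November 2024 falls on a Sunday. Rolling to the preceding business day gives 1 November 2024, a Friday.
So the filing is due 1 November 2024.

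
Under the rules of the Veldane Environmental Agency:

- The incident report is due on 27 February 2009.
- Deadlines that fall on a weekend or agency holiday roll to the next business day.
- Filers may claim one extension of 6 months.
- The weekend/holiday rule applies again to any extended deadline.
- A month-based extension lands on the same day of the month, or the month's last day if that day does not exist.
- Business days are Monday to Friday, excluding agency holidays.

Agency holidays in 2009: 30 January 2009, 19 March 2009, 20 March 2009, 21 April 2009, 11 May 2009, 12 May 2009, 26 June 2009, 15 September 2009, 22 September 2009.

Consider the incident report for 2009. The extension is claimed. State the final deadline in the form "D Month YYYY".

27 August 2009

The statutory due date is 27 February 2009.
27 February 2009 (Friday) is already a business day.
The 6 months extension carries 27 February 2009 to 27 August 2009.
27 August 2009 is a Thursday and not a listed holiday, so it stands.
Deadline: 27 August 2009.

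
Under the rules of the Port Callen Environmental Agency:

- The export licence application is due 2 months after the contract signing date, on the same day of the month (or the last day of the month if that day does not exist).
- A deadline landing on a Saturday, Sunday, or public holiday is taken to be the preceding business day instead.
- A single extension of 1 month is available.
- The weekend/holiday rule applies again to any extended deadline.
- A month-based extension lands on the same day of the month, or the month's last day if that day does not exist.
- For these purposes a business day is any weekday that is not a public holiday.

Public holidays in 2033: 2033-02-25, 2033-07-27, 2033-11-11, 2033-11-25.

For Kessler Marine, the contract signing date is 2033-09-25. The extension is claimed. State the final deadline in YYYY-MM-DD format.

2 months from 2033-09-25 is 2033-11-25.
2033-11-25 falls on a listed holiday. Rolling to the preceding business day gives 2033-11-24, a Thursday.
Applying the 1 month extension: 1 month after 2033-11-24 is 2033-12-24.
2033-12-24 is a Saturday; the preceding business day is 2033-12-23 (Friday).
Final deadline: 2033-12-23.

2033-12-23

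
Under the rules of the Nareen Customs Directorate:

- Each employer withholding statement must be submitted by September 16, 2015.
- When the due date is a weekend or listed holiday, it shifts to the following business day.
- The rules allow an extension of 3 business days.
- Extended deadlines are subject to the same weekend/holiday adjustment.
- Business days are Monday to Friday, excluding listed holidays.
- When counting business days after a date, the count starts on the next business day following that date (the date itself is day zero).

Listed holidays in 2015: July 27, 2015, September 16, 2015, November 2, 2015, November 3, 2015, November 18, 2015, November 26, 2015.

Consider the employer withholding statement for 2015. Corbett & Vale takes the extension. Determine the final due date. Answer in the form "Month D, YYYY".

September 22, 2015

Start from the fixed due date, September 16, 2015.
September 16, 2015 is a listed holiday; the next business day is September 17, 2015 (Thursday).
The 3-business-day extension runs from September 17, 2015 to September 22, 2015.
September 22, 2015 falls on a Tuesday, which is a business day, so no adjustment is needed.
Deadline: September 22, 2015.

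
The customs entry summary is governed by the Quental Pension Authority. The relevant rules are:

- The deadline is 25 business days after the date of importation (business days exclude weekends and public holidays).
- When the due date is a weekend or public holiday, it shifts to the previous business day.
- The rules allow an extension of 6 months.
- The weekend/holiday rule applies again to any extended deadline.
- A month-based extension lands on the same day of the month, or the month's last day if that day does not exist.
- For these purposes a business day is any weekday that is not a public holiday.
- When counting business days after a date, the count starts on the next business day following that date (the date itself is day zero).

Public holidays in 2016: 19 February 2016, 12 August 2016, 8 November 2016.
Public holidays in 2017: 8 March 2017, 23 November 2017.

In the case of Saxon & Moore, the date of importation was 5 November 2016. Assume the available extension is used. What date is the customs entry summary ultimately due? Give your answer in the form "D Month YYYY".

Starting the day after 5 November 2016 and counting 25 business days lands on 12 December 2016.
12 December 2016 (Monday) is already a business day.
Add 6 months to 12 December 2016: 12 June 2017.
12 June 2017 falls on a Monday, which is a business day, so no adjustment is needed.
Deadline: 12 June 2017.

12 June 2017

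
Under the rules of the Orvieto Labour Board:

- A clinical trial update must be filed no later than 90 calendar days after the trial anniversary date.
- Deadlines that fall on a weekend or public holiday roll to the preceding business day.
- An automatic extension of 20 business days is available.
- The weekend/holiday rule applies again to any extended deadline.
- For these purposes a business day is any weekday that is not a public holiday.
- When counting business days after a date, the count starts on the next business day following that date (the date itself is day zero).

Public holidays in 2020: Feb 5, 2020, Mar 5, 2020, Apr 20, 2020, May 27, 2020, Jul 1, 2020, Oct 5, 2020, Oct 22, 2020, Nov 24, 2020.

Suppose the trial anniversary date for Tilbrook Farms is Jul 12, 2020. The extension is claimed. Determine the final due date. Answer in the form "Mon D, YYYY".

From Jul 12, 2020, 90 calendar days later is Oct 10, 2020.
Oct 10, 2020 is a Saturday; the preceding business day is Oct 9, 2020 (Friday).
The 20-business-day extension runs from Oct 9, 2020 to Nov 9, 2020.
Nov 9, 2020 (Monday) is already a business day.
So the filing is due Nov 9, 2020.

Nov 9, 2020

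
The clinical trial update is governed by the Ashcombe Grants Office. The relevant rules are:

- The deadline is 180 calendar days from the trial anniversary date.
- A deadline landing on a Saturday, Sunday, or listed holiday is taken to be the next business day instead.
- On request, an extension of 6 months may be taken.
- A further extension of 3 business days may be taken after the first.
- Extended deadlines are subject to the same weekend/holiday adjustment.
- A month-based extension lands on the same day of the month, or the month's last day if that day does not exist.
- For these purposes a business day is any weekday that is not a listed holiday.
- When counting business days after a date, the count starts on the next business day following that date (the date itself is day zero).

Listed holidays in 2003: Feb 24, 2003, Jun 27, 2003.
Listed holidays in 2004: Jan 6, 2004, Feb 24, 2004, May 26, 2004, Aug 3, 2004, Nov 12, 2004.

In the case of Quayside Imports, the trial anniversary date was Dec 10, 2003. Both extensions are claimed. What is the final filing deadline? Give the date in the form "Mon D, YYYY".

Dec 10, 2004

Trigger date Dec 10, 2003 + 180 calendar days = Jun 7, 2004.
Jun 7, 2004 is a Monday and not a listed holiday, so it stands.
The 6 months extension carries Jun 7, 2004 to Dec 7, 2004.
Since Dec 7, 2004 is a Tuesday and not a holiday, the date is unchanged.
Counting 3 further business days from Dec 7, 2004 reaches Dec 10, 2004.
Since Dec 10, 2004 is a Friday and not a holiday, the date is unchanged.
So the filing is due Dec 10, 2004.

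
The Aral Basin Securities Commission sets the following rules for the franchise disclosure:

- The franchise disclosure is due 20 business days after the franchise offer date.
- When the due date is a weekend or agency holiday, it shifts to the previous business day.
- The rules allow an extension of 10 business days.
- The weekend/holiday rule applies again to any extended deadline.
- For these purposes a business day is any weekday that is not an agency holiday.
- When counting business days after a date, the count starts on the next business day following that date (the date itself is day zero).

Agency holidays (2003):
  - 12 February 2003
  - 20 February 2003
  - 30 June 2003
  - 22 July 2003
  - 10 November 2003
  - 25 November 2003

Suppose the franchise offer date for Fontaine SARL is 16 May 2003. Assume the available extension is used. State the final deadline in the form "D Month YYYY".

27 June 2003

Counting 20 business days after 16 May 2003 (skipping weekends and listed holidays) reaches 13 June 2003.
13 June 2003 (Friday) is already a business day.
Applying the 10-business-day extension: 10 business days after 13 June 2003 is 27 June 2003.
27 June 2003 (Friday) is already a business day.
The final due date is 27 June 2003.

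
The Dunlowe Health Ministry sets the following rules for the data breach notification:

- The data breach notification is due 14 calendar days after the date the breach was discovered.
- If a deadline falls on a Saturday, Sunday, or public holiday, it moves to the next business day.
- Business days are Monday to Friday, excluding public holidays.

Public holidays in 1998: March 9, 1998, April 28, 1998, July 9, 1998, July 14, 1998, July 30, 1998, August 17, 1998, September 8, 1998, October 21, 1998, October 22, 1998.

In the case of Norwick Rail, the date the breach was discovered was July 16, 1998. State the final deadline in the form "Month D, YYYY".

July 31, 1998

14 calendar days after July 16, 1998 is July 30, 1998.
July 30, 1998 is a listed holiday; the next business day is July 31, 1998 (Friday).
Deadline: July 31, 1998.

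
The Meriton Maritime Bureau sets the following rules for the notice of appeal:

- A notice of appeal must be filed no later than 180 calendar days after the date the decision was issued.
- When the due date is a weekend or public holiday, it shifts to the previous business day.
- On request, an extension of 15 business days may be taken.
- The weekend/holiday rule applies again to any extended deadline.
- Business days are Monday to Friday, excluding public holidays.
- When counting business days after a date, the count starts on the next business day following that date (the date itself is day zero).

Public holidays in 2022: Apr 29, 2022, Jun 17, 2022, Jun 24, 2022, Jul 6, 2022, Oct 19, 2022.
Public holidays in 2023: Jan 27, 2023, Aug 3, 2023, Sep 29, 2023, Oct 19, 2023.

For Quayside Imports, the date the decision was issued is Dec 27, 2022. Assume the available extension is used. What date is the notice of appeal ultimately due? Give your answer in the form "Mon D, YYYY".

Jul 14, 2023

Trigger date Dec 27, 2022 + 180 calendar days = Jun 25, 2023.
Jun 25, 2023 is a Sunday, so it moves to the preceding business day, Jun 23, 2023 (Friday).
The 15-business-day extension runs from Jun 23, 2023 to Jul 14, 2023.
Since Jul 14, 2023 is a Friday and not a holiday, the date is unchanged.
Final deadline: Jul 14, 2023.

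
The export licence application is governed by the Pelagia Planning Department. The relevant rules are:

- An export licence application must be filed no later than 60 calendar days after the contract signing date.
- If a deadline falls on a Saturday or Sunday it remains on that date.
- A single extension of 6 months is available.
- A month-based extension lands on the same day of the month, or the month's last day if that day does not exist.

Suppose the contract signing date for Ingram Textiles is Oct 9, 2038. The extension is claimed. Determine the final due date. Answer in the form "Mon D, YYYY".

From Oct 9, 2038, 60 calendar days later is Dec 8, 2038.
Dec 8, 2038 falls on a Wednesday. The rules make no weekend/holiday allowance, so it remains Dec 8, 2038.
Applying the 6 months extension: 6 months after Dec 8, 2038 is Jun 8, 2039.
Jun 8, 2039 falls on a Wednesday. The rules make no weekend/holiday allowance, so it remains Jun 8, 2039.
The final due date is Jun 8, 2039.

Jun 8, 2039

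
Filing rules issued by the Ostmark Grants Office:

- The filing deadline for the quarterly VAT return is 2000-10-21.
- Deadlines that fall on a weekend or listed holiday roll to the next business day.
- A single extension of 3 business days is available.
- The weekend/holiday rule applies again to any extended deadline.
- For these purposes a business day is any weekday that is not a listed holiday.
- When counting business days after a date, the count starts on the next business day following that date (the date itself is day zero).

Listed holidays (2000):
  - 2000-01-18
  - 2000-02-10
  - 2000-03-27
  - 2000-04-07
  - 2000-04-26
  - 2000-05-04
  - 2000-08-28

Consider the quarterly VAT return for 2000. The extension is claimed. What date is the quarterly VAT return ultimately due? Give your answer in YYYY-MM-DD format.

2000-10-26

The statutory due date is 2000-10-21.
2000-10-21 is a Saturday, so it moves to the next business day, 2000-10-23 (Monday).
Counting 3 further business days from 2000-10-23 reaches 2000-10-26.
2000-10-26 (Thursday) is already a business day.
Final deadline: 2000-10-26.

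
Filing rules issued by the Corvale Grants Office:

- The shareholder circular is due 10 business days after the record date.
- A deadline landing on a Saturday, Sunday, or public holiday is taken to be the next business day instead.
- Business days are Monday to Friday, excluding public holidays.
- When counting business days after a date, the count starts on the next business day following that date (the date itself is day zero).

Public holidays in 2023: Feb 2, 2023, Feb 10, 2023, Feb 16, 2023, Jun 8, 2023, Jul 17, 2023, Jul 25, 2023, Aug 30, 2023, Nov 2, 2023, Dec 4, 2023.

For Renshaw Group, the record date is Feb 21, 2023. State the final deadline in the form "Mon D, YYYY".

Mar 7, 2023

Counting 10 business days after Feb 21, 2023 (skipping weekends and listed holidays) reaches Mar 7, 2023.
Mar 7, 2023 falls on a Tuesday, which is a business day, so no adjustment is needed.
So the filing is due Mar 7, 2023.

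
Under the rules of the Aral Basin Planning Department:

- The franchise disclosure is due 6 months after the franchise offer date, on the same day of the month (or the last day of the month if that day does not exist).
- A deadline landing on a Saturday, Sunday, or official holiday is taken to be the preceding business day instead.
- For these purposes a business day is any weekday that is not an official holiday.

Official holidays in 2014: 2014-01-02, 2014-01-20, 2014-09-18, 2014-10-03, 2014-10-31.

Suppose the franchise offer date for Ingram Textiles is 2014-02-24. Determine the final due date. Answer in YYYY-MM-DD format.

Moving 6 months forward from 2014-02-24 on the corresponding day gives 2014-08-24.
2014-08-24 is a Sunday; the preceding business day is 2014-08-22 (Friday).
The final due date is 2014-08-22.

2014-08-22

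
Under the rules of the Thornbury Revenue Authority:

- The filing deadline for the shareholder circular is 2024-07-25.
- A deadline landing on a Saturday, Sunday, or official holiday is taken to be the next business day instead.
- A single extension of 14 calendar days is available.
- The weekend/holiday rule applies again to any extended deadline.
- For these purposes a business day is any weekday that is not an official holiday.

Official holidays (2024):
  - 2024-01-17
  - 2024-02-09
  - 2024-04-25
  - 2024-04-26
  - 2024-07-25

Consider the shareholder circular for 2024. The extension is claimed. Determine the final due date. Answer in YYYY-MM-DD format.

2024-08-09

The statutory due date is 2024-07-25.
2024-07-25 is a listed holiday; the next business day is 2024-07-26 (Friday).
Applying the 14-calendar-day extension: 2024-07-26 + 14 days = 2024-08-09.
Since 2024-08-09 is a Friday and not a holiday, the date is unchanged.
So the filing is due 2024-08-09.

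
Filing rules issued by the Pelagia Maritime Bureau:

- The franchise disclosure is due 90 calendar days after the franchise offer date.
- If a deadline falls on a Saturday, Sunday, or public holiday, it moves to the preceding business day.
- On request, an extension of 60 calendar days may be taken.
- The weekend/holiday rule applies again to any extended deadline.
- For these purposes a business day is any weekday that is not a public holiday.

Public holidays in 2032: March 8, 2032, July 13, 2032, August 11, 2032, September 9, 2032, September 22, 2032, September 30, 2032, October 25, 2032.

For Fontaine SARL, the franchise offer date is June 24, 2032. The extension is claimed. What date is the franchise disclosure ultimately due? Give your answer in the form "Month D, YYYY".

From June 24, 2032, 90 calendar days later is September 22, 2032.
September 22, 2032 is a listed holiday; the preceding business day is September 21, 2032 (Tuesday).
The 60-calendar-day extension moves the deadline from September 21, 2032 to November 20, 2032.
November 20, 2032 is a Saturday, so it moves to the preceding business day, November 19, 2032 (Friday).
The final due date is November 19, 2032.

November 19, 2032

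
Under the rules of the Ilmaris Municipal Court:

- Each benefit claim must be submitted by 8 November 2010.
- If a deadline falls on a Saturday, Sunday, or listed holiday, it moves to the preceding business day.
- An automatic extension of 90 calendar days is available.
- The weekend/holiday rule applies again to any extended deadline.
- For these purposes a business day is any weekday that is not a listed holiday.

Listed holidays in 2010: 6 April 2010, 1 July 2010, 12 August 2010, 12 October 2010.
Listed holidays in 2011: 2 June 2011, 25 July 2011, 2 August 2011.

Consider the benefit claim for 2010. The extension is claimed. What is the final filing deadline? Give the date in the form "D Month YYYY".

4 February 2011

The stated deadline is 8 November 2010.
8 November 2010 is a Monday and not a listed holiday, so it stands.
Add the 90 calendar-day extension to 8 November 2010: 6 February 2011.
6 February 2011 is a Sunday, so it moves to the preceding business day, 4 February 2011 (Friday).
So the filing is due 4 February 2011.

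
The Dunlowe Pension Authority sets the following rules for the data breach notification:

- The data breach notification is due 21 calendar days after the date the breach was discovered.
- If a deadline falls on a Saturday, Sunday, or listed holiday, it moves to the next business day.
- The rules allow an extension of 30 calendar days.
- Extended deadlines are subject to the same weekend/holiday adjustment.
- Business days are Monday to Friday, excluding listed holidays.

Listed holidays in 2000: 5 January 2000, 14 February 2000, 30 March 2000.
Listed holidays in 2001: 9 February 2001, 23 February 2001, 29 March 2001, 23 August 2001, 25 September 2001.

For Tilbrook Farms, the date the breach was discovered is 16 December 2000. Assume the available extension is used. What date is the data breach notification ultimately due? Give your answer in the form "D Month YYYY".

7 February 2001

Adding 21 calendar days to 16 December 2000 gives 6 January 2001.
6 January 2001 is a Saturday, so it moves to the next business day, 8 January 2001 (Monday).
With the 30-day extension, 8 January 2001 becomes 7 February 2001.
7 February 2001 falls on a Wednesday, which is a business day, so no adjustment is needed.
So the filing is due 7 February 2001.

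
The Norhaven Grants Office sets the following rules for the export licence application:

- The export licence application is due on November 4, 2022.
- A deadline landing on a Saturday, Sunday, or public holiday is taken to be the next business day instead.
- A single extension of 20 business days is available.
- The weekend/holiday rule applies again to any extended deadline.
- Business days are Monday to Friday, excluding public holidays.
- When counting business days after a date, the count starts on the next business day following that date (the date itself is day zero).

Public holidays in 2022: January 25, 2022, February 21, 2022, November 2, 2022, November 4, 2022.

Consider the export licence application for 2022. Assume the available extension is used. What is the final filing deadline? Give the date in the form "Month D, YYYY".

The statutory due date is November 4, 2022.
November 4, 2022 is a listed holiday, so it moves to the next business day, November 7, 2022 (Monday).
Counting 20 further business days from November 7, 2022 reaches December 5, 2022.
December 5, 2022 falls on a Monday, which is a business day, so no adjustment is needed.
Final deadline: December 5, 2022.

December 5, 2022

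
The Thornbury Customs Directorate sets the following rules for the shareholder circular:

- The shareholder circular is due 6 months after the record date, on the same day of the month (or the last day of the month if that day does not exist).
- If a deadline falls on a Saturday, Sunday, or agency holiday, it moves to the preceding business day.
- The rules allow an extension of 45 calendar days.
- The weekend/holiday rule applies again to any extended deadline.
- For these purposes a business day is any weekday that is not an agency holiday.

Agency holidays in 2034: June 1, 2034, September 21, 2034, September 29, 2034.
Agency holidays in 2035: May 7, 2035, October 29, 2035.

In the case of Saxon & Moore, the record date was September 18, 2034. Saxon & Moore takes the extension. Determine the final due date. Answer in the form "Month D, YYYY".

April 30, 2035

Moving 6 months forward from September 18, 2034 on the corresponding day gives March 18, 2035.
March 18, 2035 is a Sunday, so it moves to the preceding business day, March 16, 2035 (Friday).
The 45-calendar-day extension moves the deadline from March 16, 2035 to April 30, 2035.
April 30, 2035 falls on a Monday, which is a business day, so no adjustment is needed.
The final due date is April 30, 2035.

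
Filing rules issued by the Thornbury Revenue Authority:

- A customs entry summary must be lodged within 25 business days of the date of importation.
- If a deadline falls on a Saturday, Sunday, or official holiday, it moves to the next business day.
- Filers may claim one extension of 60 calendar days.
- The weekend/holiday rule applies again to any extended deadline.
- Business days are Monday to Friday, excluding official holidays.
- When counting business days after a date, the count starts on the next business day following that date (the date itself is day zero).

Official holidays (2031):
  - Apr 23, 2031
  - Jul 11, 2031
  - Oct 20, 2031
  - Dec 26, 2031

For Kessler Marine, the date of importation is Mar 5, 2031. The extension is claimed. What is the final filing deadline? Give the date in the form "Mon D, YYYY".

Starting the day after Mar 5, 2031 and counting 25 business days lands on Apr 9, 2031.
Apr 9, 2031 (Wednesday) is already a business day.
Applying the 60-calendar-day extension: Apr 9, 2031 + 60 days = Jun 8, 2031.
Jun 8, 2031 is a Sunday; the next business day is Jun 9, 2031 (Monday).
Final deadline: Jun 9, 2031.

Jun 9, 2031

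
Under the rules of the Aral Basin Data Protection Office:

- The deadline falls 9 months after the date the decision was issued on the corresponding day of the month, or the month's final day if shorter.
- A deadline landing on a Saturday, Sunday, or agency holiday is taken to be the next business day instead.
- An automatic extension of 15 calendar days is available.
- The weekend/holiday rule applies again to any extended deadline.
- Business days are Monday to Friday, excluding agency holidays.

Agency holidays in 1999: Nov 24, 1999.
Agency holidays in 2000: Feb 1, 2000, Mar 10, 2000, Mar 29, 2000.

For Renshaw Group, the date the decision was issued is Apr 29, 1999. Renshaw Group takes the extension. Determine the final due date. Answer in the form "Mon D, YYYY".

Feb 15, 2000

Moving 9 months forward from Apr 29, 1999 on the corresponding day gives Jan 29, 2000.
Jan 29, 2000 is a Saturday, so it moves to the next business day, Jan 31, 2000 (Monday).
Applying the 15-calendar-day extension: Jan 31, 2000 + 15 days = Feb 15, 2000.
Feb 15, 2000 (Tuesday) is already a business day.
The final due date is Feb 15, 2000.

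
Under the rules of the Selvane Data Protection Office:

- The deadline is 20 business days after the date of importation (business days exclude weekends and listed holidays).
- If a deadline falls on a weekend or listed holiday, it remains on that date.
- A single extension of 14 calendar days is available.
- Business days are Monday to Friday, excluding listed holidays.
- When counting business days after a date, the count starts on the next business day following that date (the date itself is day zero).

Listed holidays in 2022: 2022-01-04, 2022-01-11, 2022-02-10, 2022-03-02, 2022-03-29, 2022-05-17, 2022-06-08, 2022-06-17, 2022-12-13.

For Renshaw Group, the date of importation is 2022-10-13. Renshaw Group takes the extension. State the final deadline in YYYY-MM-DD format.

2022-11-24

Counting 20 business days after 2022-10-13 (skipping weekends and listed holidays) reaches 2022-11-10.
2022-11-10 falls on a Thursday. The rules make no weekend/holiday allowance, so it remains 2022-11-10.
Applying the 14-calendar-day extension: 2022-11-10 + 14 days = 2022-11-24.
No adjustment is made for weekends or holidays, so 2022-11-24 stands.
The final due date is 2022-11-24.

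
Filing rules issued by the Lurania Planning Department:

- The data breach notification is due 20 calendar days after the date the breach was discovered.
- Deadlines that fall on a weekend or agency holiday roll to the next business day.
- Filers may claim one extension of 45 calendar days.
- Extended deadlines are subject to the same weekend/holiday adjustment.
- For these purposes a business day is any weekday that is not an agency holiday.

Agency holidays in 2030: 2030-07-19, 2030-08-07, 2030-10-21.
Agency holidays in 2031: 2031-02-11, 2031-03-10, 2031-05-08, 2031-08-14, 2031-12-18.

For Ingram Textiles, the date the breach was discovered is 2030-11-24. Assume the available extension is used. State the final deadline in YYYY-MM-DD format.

2031-01-30

20 calendar days after 2030-11-24 is 2030-12-14.
2030-12-14 is a Saturday, so it moves to the next business day, 2030-12-16 (Monday).
Add the 45 calendar-day extension to 2030-12-16: 2031-01-30.
2031-01-30 (Thursday) is already a business day.
Deadline: 2031-01-30.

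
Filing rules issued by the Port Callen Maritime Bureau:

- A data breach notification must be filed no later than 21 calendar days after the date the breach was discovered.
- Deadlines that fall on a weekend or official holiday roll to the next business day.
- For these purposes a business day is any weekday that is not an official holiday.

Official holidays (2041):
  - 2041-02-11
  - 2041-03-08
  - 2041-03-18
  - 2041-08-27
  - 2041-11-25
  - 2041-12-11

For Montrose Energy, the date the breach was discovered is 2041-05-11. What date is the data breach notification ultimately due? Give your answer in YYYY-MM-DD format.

21 calendar days after 2041-05-11 is 2041-06-01.
2041-06-01 is a Saturday, so it moves to the next business day, 2041-06-03 (Monday).
Final deadline: 2041-06-03.

2041-06-03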